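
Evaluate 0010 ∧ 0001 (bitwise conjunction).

AND: 1 only when both bits are 1
  0010
& 0001
------
  0000
Decimal: 2 & 1 = 0



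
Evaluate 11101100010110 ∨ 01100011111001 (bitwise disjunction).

OR: 1 when either bit is 1
  11101100010110
| 01100011111001
----------------
  11101111111111
Decimal: 15126 | 6393 = 15359



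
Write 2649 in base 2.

Using repeated division by 2:
2649 ÷ 2 = 1324 remainder 1
1324 ÷ 2 = 662 remainder 0
662 ÷ 2 = 331 remainder 0
331 ÷ 2 = 165 remainder 1
165 ÷ 2 = 82 remainder 1
82 ÷ 2 = 41 remainder 0
41 ÷ 2 = 20 remainder 1
20 ÷ 2 = 10 remainder 0
10 ÷ 2 = 5 remainder 0
5 ÷ 2 = 2 remainder 1
2 ÷ 2 = 1 remainder 0
1 ÷ 2 = 0 remainder 1
Reading remainders bottom to top: 101001011001



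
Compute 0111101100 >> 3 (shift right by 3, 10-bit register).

Original: 0111101100 (decimal 492)
Shift right by 3 positions
Drop the 3 low bits; fill with zeros on the left
Result: 0000111101 (decimal 61)
Equivalent: 492 >> 3 = 492 ÷ 2^3 = 61



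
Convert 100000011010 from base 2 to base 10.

Sum of powers of 2 for each 1-bit:
2^1 + 2^3 + 2^4 + 2^11
= 2 + 8 + 16 + 2048
= 2074



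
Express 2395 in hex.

Using repeated division by 16 (digits 10–15 are A–F):
2395 ÷ 16 = 149 remainder 11 (B)
149 ÷ 16 = 9 remainder 5
9 ÷ 16 = 0 remainder 9
Reading remainders bottom to top: 95B



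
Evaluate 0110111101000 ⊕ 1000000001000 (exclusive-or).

XOR: 1 when bits differ
  0110111101000
^ 1000000001000
---------------
  1110111100000
Decimal: 3560 ^ 4104 = 7648



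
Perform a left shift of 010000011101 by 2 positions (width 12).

Original: 010000011101 (decimal 1053)
Shift left by 2 positions
Append 2 zeros on the right and drop the 2 high bits that overflow the 12-bit width
Result: 000001110100 (decimal 116)
Equivalent: 1053 << 2 = 1053 × 2^2 = 4212, truncated to 12 bits = 116



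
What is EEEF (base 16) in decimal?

Expand by place value (powers of 16):
Digit values: E = 14, F = 15
EEEF = 14 × 16^3 + 14 × 16^2 + 14 × 16^1 + 15 × 16^0
= 14 × 4096 + 14 × 256 + 14 × 16 + 15 × 1
= 57344 + 3584 + 224 + 15
= 61167



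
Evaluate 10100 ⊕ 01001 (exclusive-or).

XOR: 1 when bits differ
  10100
^ 01001
-------
  11101
Decimal: 20 ^ 9 = 29



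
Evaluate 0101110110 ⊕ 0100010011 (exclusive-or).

XOR: 1 when bits differ
  0101110110
^ 0100010011
------------
  0001100101
Decimal: 374 ^ 275 = 101



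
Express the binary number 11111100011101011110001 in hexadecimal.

Group into 4-bit nibbles from right:
  0111 = 7
  1110 = E
  0011 = 3
  1010 = A
  1111 = F
  0001 = 1
Result: 7E3AF1



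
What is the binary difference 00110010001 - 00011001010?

Method 1 - Direct subtraction (column by column from the right: bit − bit − borrow-in; if negative, add 2 and borrow 1 from the next column):
borrow: 00110011100
        00110010001
-       00011001010
-------------------
        00011000111

Method 2 - Add two's complement:
Two's complement of 00011001010: invert → 11100110101, add 1 → 11100110110
  00110010001
+ 11100110110
-------------
 100011000111  (end carry out of the top bit = 1)
Discarding the end carry: 00011000111
Decimal check:
  00110010001 = 256 + 128 + 16 + 1 = 401
  00011001010 = 128 + 64 + 8 + 2 = 202
  401 - 202 = 199, and 00011000111 = 128 + 64 + 4 + 2 + 1 = 199 ✓



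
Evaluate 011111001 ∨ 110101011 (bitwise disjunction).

OR: 1 when either bit is 1
  011111001
| 110101011
-----------
  111111011
Decimal: 249 | 427 = 507



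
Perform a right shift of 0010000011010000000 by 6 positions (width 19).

Original: 0010000011010000000 (decimal 67200)
Shift right by 6 positions
Drop the 6 low bits; fill with zeros on the left
Result: 0000000010000011010 (decimal 1050)
Equivalent: 67200 >> 6 = 67200 ÷ 2^6 = 1050



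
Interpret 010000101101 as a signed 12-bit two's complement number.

Binary: 010000101101
Sign bit: 0 (non-negative)
Read directly as an unsigned value:
010000101101 = 1024 + 32 + 8 + 4 + 1 = 1069
Value: 1069



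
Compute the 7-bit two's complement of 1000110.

Original (sign bit 1, negative): 1000110
Step 1 - Invert all bits: 0111001
Step 2 - Add 1: 0111010
Verification: 1000110 + 0111010 = 10000000; discarding the end carry (carry out of the top bit) leaves the 7-bit value 0000000, as required for x + (-x)



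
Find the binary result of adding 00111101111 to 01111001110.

Add column by column from the right: bit + bit + carry-in; write the sum mod 2, carry 1 when the sum is 2 or 3.
carry:  11110011100
        00111101111
+       01111001110
-------------------
       010110111101
(the carry out of the leftmost column, 0, becomes the leading bit)
Decimal check:
  00111101111 = 256 + 128 + 64 + 32 + 8 + 4 + 2 + 1 = 495
  01111001110 = 512 + 256 + 128 + 64 + 8 + 4 + 2 = 974
  495 + 974 = 1469, and 010110111101 = 1024 + 256 + 128 + 32 + 16 + 8 + 4 + 1 = 1469 ✓



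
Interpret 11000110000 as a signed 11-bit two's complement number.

Binary: 11000110000
Sign bit: 1 (negative)
Invert: 00111001111
Add 1:  00111010000
Magnitude: 00111010000 = 256 + 128 + 64 + 16 = 464
Value: -464



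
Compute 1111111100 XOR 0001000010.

XOR: 1 when bits differ
  1111111100
^ 0001000010
------------
  1110111110
Decimal: 1020 ^ 66 = 958



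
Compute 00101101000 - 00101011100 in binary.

Method 1 - Direct subtraction (column by column from the right: bit − bit − borrow-in; if negative, add 2 and borrow 1 from the next column):
borrow: 00000111000
        00101101000
-       00101011100
-------------------
        00000001100

Method 2 - Add two's complement:
Two's complement of 00101011100: invert → 11010100011, add 1 → 11010100100
  00101101000
+ 11010100100
-------------
 100000001100  (end carry out of the top bit = 1)
Discarding the end carry: 00000001100
Decimal check:
  00101101000 = 256 + 64 + 32 + 8 = 360
  00101011100 = 256 + 64 + 16 + 8 + 4 = 348
  360 - 348 = 12, and 00000001100 = 8 + 4 = 12 ✓



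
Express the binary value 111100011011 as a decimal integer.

Sum of powers of 2 for each 1-bit:
2^0 + 2^1 + 2^3 + 2^4 + 2^8 + 2^9 + 2^10 + 2^11
= 1 + 2 + 8 + 16 + 256 + 512 + 1024 + 2048
= 3867



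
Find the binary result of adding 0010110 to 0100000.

Add column by column from the right: bit + bit + carry-in; write the sum mod 2, carry 1 when the sum is 2 or 3.
carry:  0000000
        0010110
+       0100000
---------------
       00110110
(the carry out of the leftmost column, 0, becomes the leading bit)
Decimal check:
  0010110 = 16 + 4 + 2 = 22
  0100000 = 32
  22 + 32 = 54, and 00110110 = 32 + 16 + 4 + 2 = 54 ✓



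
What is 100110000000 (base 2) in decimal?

Sum of powers of 2 for each 1-bit:
2^7 + 2^8 + 2^11
= 128 + 256 + 2048
= 2432



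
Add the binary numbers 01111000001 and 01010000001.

Add column by column from the right: bit + bit + carry-in; write the sum mod 2, carry 1 when the sum is 2 or 3.
carry:  11100000010
        01111000001
+       01010000001
-------------------
       011001000010
(the carry out of the leftmost column, 0, becomes the leading bit)
Decimal check:
  01111000001 = 512 + 256 + 128 + 64 + 1 = 961
  01010000001 = 512 + 128 + 1 = 641
  961 + 641 = 1602, and 011001000010 = 1024 + 512 + 64 + 2 = 1602 ✓



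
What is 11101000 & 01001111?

AND: 1 only when both bits are 1
  11101000
& 01001111
----------
  01001000
Decimal: 232 & 79 = 72



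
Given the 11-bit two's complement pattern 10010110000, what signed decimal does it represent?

Binary: 10010110000
Sign bit: 1 (negative)
Invert: 01101001111
Add 1:  01101010000
Magnitude: 01101010000 = 512 + 256 + 64 + 16 = 848
Value: -848



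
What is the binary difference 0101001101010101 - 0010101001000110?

Method 1 - Direct subtraction (column by column from the right: bit − bit − borrow-in; if negative, add 2 and borrow 1 from the next column):
borrow: 0101000000011100
        0101001101010101
-       0010101001000110
------------------------
        0010100100001111

Method 2 - Add two's complement:
Two's complement of 0010101001000110: invert → 1101010110111001, add 1 → 1101010110111010
  0101001101010101
+ 1101010110111010
------------------
 10010100100001111  (end carry out of the top bit = 1)
Discarding the end carry: 0010100100001111
Decimal check:
  0101001101010101 = 16384 + 4096 + 512 + 256 + 64 + 16 + 4 + 1 = 21333
  0010101001000110 = 8192 + 2048 + 512 + 64 + 4 + 2 = 10822
  21333 - 10822 = 10511, and 0010100100001111 = 8192 + 2048 + 256 + 8 + 4 + 2 + 1 = 10511 ✓



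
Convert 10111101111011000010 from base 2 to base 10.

Sum of powers of 2 for each 1-bit:
2^1 + 2^6 + 2^7 + 2^9 + 2^10 + 2^11 + 2^12 + 2^14 + 2^15 + 2^16 + 2^17 + 2^19
= 2 + 64 + 128 + 512 + 1024 + 2048 + 4096 + 16384 + 32768 + 65536 + 131072 + 524288
= 777922



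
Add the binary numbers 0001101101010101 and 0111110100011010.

Add column by column from the right: bit + bit + carry-in; write the sum mod 2, carry 1 when the sum is 2 or 3.
carry:  1111111000100000
        0001101101010101
+       0111110100011010
------------------------
       01001100001101111
(the carry out of the leftmost column, 0, becomes the leading bit)
Decimal check:
  0001101101010101 = 4096 + 2048 + 512 + 256 + 64 + 16 + 4 + 1 = 6997
  0111110100011010 = 16384 + 8192 + 4096 + 2048 + 1024 + 256 + 16 + 8 + 2 = 32026
  6997 + 32026 = 39023, and 01001100001101111 = 32768 + 4096 + 2048 + 64 + 32 + 8 + 4 + 2 + 1 = 39023 ✓



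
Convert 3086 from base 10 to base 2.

Using repeated division by 2:
3086 ÷ 2 = 1543 remainder 0
1543 ÷ 2 = 771 remainder 1
771 ÷ 2 = 385 remainder 1
385 ÷ 2 = 192 remainder 1
192 ÷ 2 = 96 remainder 0
96 ÷ 2 = 48 remainder 0
48 ÷ 2 = 24 remainder 0
24 ÷ 2 = 12 remainder 0
12 ÷ 2 = 6 remainder 0
6 ÷ 2 = 3 remainder 0
3 ÷ 2 = 1 remainder 1
1 ÷ 2 = 0 remainder 1
Reading remainders bottom to top: 110000001110



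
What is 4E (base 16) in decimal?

Expand by place value (powers of 16):
Digit values: E = 14
4E = 4 × 16^1 + 14 × 16^0
= 4 × 16 + 14 × 1
= 64 + 14
= 78



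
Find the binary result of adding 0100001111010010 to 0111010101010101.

Add column by column from the right: bit + bit + carry-in; write the sum mod 2, carry 1 when the sum is 2 or 3.
carry:  1000111110100000
        0100001111010010
+       0111010101010101
------------------------
       01011100100100111
(the carry out of the leftmost column, 0, becomes the leading bit)
Decimal check:
  0100001111010010 = 16384 + 512 + 256 + 128 + 64 + 16 + 2 = 17362
  0111010101010101 = 16384 + 8192 + 4096 + 1024 + 256 + 64 + 16 + 4 + 1 = 30037
  17362 + 30037 = 47399, and 01011100100100111 = 32768 + 8192 + 4096 + 2048 + 256 + 32 + 4 + 2 + 1 = 47399 ✓



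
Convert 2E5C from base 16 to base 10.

Expand by place value (powers of 16):
Digit values: E = 14, C = 12
2E5C = 2 × 16^3 + 14 × 16^2 + 5 × 16^1 + 12 × 16^0
= 2 × 4096 + 14 × 256 + 5 × 16 + 12 × 1
= 8192 + 3584 + 80 + 12
= 11868



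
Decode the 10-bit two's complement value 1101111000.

Binary: 1101111000
Sign bit: 1 (negative)
Invert: 0010000111
Add 1:  0010001000
Magnitude: 0010001000 = 128 + 8 = 136
Value: -136



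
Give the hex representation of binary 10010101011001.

Group into 4-bit nibbles from right:
  0010 = 2
  0101 = 5
  0101 = 5
  1001 = 9
Result: 2559



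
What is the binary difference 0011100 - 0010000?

Method 1 - Direct subtraction (column by column from the right: bit − bit − borrow-in; if negative, add 2 and borrow 1 from the next column):
borrow: 0000000
        0011100
-       0010000
---------------
        0001100

Method 2 - Add two's complement:
Two's complement of 0010000: invert → 1101111, add 1 → 1110000
  0011100
+ 1110000
---------
 10001100  (end carry out of the top bit = 1)
Discarding the end carry: 0001100
Decimal check:
  0011100 = 16 + 8 + 4 = 28
  0010000 = 16
  28 - 16 = 12, and 0001100 = 8 + 4 = 12 ✓



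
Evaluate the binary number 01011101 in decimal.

Sum of powers of 2 for each 1-bit:
2^0 + 2^2 + 2^3 + 2^4 + 2^6
= 1 + 4 + 8 + 16 + 64
= 93



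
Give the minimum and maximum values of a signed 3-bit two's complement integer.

For 3-bit two's complement:
Minimum: -2^2 = -4
Maximum: 2^2 - 1 = 3



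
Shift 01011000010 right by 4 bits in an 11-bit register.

Original: 01011000010 (decimal 706)
Shift right by 4 positions
Drop the 4 low bits; fill with zeros on the left
Result: 00000101100 (decimal 44)
Equivalent: 706 >> 4 = 706 ÷ 2^4 = 44



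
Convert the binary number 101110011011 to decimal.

Sum of powers of 2 for each 1-bit:
2^0 + 2^1 + 2^3 + 2^4 + 2^7 + 2^8 + 2^9 + 2^11
= 1 + 2 + 8 + 16 + 128 + 256 + 512 + 2048
= 2971



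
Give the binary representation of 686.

Using repeated division by 2:
686 ÷ 2 = 343 remainder 0
343 ÷ 2 = 171 remainder 1
171 ÷ 2 = 85 remainder 1
85 ÷ 2 = 42 remainder 1
42 ÷ 2 = 21 remainder 0
21 ÷ 2 = 10 remainder 1
10 ÷ 2 = 5 remainder 0
5 ÷ 2 = 2 remainder 1
2 ÷ 2 = 1 remainder 0
1 ÷ 2 = 0 remainder 1
Reading remainders bottom to top: 1010101110



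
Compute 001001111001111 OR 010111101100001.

OR: 1 when either bit is 1
  001001111001111
| 010111101100001
-----------------
  011111111101111
Decimal: 5071 | 12129 = 16367



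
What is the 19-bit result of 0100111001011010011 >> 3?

Original: 0100111001011010011 (decimal 160467)
Shift right by 3 positions
Drop the 3 low bits; fill with zeros on the left
Result: 0000100111001011010 (decimal 20058)
Equivalent: 160467 >> 3 = 160467 ÷ 2^3 = 20058



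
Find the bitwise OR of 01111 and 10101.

OR: 1 when either bit is 1
  01111
| 10101
-------
  11111
Decimal: 15 | 21 = 31



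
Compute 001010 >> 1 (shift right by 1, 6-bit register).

Original: 001010 (decimal 10)
Shift right by 1 position
Drop the 1 low bit; fill with zero on the left
Result: 000101 (decimal 5)
Equivalent: 10 >> 1 = 10 ÷ 2^1 = 5



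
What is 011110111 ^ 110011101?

XOR: 1 when bits differ
  011110111
^ 110011101
-----------
  101101010
Decimal: 247 ^ 413 = 362



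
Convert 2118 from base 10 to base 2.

Using repeated division by 2:
2118 ÷ 2 = 1059 remainder 0
1059 ÷ 2 = 529 remainder 1
529 ÷ 2 = 264 remainder 1
264 ÷ 2 = 132 remainder 0
132 ÷ 2 = 66 remainder 0
66 ÷ 2 = 33 remainder 0
33 ÷ 2 = 16 remainder 1
16 ÷ 2 = 8 remainder 0
8 ÷ 2 = 4 remainder 0
4 ÷ 2 = 2 remainder 0
2 ÷ 2 = 1 remainder 0
1 ÷ 2 = 0 remainder 1
Reading remainders bottom to top: 100001000110



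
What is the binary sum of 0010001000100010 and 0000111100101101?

Add column by column from the right: bit + bit + carry-in; write the sum mod 2, carry 1 when the sum is 2 or 3.
carry:  0001110001000000
        0010001000100010
+       0000111100101101
------------------------
       00011000101001111
(the carry out of the leftmost column, 0, becomes the leading bit)
Decimal check:
  0010001000100010 = 8192 + 512 + 32 + 2 = 8738
  0000111100101101 = 2048 + 1024 + 512 + 256 + 32 + 8 + 4 + 1 = 3885
  8738 + 3885 = 12623, and 00011000101001111 = 8192 + 4096 + 256 + 64 + 8 + 4 + 2 + 1 = 12623 ✓



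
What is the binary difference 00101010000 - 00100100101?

Method 1 - Direct subtraction (column by column from the right: bit − bit − borrow-in; if negative, add 2 and borrow 1 from the next column):
borrow: 00001011110
        00101010000
-       00100100101
-------------------
        00000101011

Method 2 - Add two's complement:
Two's complement of 00100100101: invert → 11011011010, add 1 → 11011011011
  00101010000
+ 11011011011
-------------
 100000101011  (end carry out of the top bit = 1)
Discarding the end carry: 00000101011
Decimal check:
  00101010000 = 256 + 64 + 16 = 336
  00100100101 = 256 + 32 + 4 + 1 = 293
  336 - 293 = 43, and 00000101011 = 32 + 8 + 2 + 1 = 43 ✓



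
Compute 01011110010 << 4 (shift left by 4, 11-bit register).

Original: 01011110010 (decimal 754)
Shift left by 4 positions
Append 4 zeros on the right and drop the 4 high bits that overflow the 11-bit width
Result: 11100100000 (decimal 1824)
Equivalent: 754 << 4 = 754 × 2^4 = 12064, truncated to 11 bits = 1824



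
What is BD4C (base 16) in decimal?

Expand by place value (powers of 16):
Digit values: B = 11, D = 13, C = 12
BD4C = 11 × 16^3 + 13 × 16^2 + 4 × 16^1 + 12 × 16^0
= 11 × 4096 + 13 × 256 + 4 × 16 + 12 × 1
= 45056 + 3328 + 64 + 12
= 48460



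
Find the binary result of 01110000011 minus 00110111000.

Method 1 - Direct subtraction (column by column from the right: bit − bit − borrow-in; if negative, add 2 and borrow 1 from the next column):
borrow: 01111110000
        01110000011
-       00110111000
-------------------
        00111001011

Method 2 - Add two's complement:
Two's complement of 00110111000: invert → 11001000111, add 1 → 11001001000
  01110000011
+ 11001001000
-------------
 100111001011  (end carry out of the top bit = 1)
Discarding the end carry: 00111001011
Decimal check:
  01110000011 = 512 + 256 + 128 + 2 + 1 = 899
  00110111000 = 256 + 128 + 32 + 16 + 8 = 440
  899 - 440 = 459, and 00111001011 = 256 + 128 + 64 + 8 + 2 + 1 = 459 ✓



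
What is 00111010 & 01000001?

AND: 1 only when both bits are 1
  00111010
& 01000001
----------
  00000000
Decimal: 58 & 65 = 0



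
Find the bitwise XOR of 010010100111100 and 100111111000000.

XOR: 1 when bits differ
  010010100111100
^ 100111111000000
-----------------
  110101011111100
Decimal: 9532 ^ 20416 = 27388



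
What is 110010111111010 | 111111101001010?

OR: 1 when either bit is 1
  110010111111010
| 111111101001010
-----------------
  111111111111010
Decimal: 26106 | 32586 = 32762



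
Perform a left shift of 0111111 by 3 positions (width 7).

Original: 0111111 (decimal 63)
Shift left by 3 positions
Append 3 zeros on the right and drop the 3 high bits that overflow the 7-bit width
Result: 1111000 (decimal 120)
Equivalent: 63 << 3 = 63 × 2^3 = 504, truncated to 7 bits = 120



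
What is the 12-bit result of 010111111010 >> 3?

Original: 010111111010 (decimal 1530)
Shift right by 3 positions
Drop the 3 low bits; fill with zeros on the left
Result: 000010111111 (decimal 191)
Equivalent: 1530 >> 3 = 1530 ÷ 2^3 = 191



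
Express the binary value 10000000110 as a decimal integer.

Sum of powers of 2 for each 1-bit:
2^1 + 2^2 + 2^10
= 2 + 4 + 1024
= 1030



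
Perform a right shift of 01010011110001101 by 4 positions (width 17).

Original: 01010011110001101 (decimal 42893)
Shift right by 4 positions
Drop the 4 low bits; fill with zeros on the left
Result: 00000101001111000 (decimal 2680)
Equivalent: 42893 >> 4 = 42893 ÷ 2^4 = 2680



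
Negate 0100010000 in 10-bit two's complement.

Original: 0100010000
Step 1 - Invert all bits: 1011101111
Step 2 - Add 1: 1011110000
Verification: 0100010000 + 1011110000 = 10000000000; discarding the end carry (carry out of the top bit) leaves the 10-bit value 0000000000, as required for x + (-x)



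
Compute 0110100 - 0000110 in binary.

Method 1 - Direct subtraction (column by column from the right: bit − bit − borrow-in; if negative, add 2 and borrow 1 from the next column):
borrow: 0011100
        0110100
-       0000110
---------------
        0101110

Method 2 - Add two's complement:
Two's complement of 0000110: invert → 1111001, add 1 → 1111010
  0110100
+ 1111010
---------
 10101110  (end carry out of the top bit = 1)
Discarding the end carry: 0101110
Decimal check:
  0110100 = 32 + 16 + 4 = 52
  0000110 = 4 + 2 = 6
  52 - 6 = 46, and 0101110 = 32 + 8 + 4 + 2 = 46 ✓



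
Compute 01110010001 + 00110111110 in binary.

Add column by column from the right: bit + bit + carry-in; write the sum mod 2, carry 1 when the sum is 2 or 3.
carry:  11101100000
        01110010001
+       00110111110
-------------------
       010101001111
(the carry out of the leftmost column, 0, becomes the leading bit)
Decimal check:
  01110010001 = 512 + 256 + 128 + 16 + 1 = 913
  00110111110 = 256 + 128 + 32 + 16 + 8 + 4 + 2 = 446
  913 + 446 = 1359, and 010101001111 = 1024 + 256 + 64 + 8 + 4 + 2 + 1 = 1359 ✓



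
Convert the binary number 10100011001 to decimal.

Sum of powers of 2 for each 1-bit:
2^0 + 2^3 + 2^4 + 2^8 + 2^10
= 1 + 8 + 16 + 256 + 1024
= 1305



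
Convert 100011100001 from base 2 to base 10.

Sum of powers of 2 for each 1-bit:
2^0 + 2^5 + 2^6 + 2^7 + 2^11
= 1 + 32 + 64 + 128 + 2048
= 2273



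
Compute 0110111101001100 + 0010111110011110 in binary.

Add column by column from the right: bit + bit + carry-in; write the sum mod 2, carry 1 when the sum is 2 or 3.
carry:  1101111000111000
        0110111101001100
+       0010111110011110
------------------------
       01001111011101010
(the carry out of the leftmost column, 0, becomes the leading bit)
Decimal check:
  0110111101001100 = 16384 + 8192 + 2048 + 1024 + 512 + 256 + 64 + 8 + 4 = 28492
  0010111110011110 = 8192 + 2048 + 1024 + 512 + 256 + 128 + 16 + 8 + 4 + 2 = 12190
  28492 + 12190 = 40682, and 01001111011101010 = 32768 + 4096 + 2048 + 1024 + 512 + 128 + 64 + 32 + 8 + 2 = 40682 ✓



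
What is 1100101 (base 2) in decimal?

Sum of powers of 2 for each 1-bit:
2^0 + 2^2 + 2^5 + 2^6
= 1 + 4 + 32 + 64
= 101



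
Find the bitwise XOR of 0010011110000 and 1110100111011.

XOR: 1 when bits differ
  0010011110000
^ 1110100111011
---------------
  1100111001011
Decimal: 1264 ^ 7483 = 6603



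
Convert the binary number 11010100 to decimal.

Sum of powers of 2 for each 1-bit:
2^2 + 2^4 + 2^6 + 2^7
= 4 + 16 + 64 + 128
= 212



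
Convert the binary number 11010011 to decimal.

Sum of powers of 2 for each 1-bit:
2^0 + 2^1 + 2^4 + 2^6 + 2^7
= 1 + 2 + 16 + 64 + 128
= 211



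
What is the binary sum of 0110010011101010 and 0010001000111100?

Add column by column from the right: bit + bit + carry-in; write the sum mod 2, carry 1 when the sum is 2 or 3.
carry:  1100000111110000
        0110010011101010
+       0010001000111100
------------------------
       01000011100100110
(the carry out of the leftmost column, 0, becomes the leading bit)
Decimal check:
  0110010011101010 = 16384 + 8192 + 1024 + 128 + 64 + 32 + 8 + 2 = 25834
  0010001000111100 = 8192 + 512 + 32 + 16 + 8 + 4 = 8764
  25834 + 8764 = 34598, and 01000011100100110 = 32768 + 1024 + 512 + 256 + 32 + 4 + 2 = 34598 ✓



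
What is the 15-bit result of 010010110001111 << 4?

Original: 010010110001111 (decimal 9615)
Shift left by 4 positions
Append 4 zeros on the right and drop the 4 high bits that overflow the 15-bit width
Result: 101100011110000 (decimal 22768)
Equivalent: 9615 << 4 = 9615 × 2^4 = 153840, truncated to 15 bits = 22768



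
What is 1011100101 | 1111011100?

OR: 1 when either bit is 1
  1011100101
| 1111011100
------------
  1111111101
Decimal: 741 | 988 = 1021



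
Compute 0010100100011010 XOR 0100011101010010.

XOR: 1 when bits differ
  0010100100011010
^ 0100011101010010
------------------
  0110111001001000
Decimal: 10522 ^ 18258 = 28232



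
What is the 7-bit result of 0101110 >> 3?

Original: 0101110 (decimal 46)
Shift right by 3 positions
Drop the 3 low bits; fill with zeros on the left
Result: 0000101 (decimal 5)
Equivalent: 46 >> 3 = 46 ÷ 2^3 = 5



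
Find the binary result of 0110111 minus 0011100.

Method 1 - Direct subtraction (column by column from the right: bit − bit − borrow-in; if negative, add 2 and borrow 1 from the next column):
borrow: 0110000
        0110111
-       0011100
---------------
        0011011

Method 2 - Add two's complement:
Two's complement of 0011100: invert → 1100011, add 1 → 1100100
  0110111
+ 1100100
---------
 10011011  (end carry out of the top bit = 1)
Discarding the end carry: 0011011
Decimal check:
  0110111 = 32 + 16 + 4 + 2 + 1 = 55
  0011100 = 16 + 8 + 4 = 28
  55 - 28 = 27, and 0011011 = 16 + 8 + 2 + 1 = 27 ✓



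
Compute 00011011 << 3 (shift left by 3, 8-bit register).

Original: 00011011 (decimal 27)
Shift left by 3 positions
Append 3 zeros on the right
Result: 11011000 (decimal 216)
Equivalent: 27 << 3 = 27 × 2^3 = 216



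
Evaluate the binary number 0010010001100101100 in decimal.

Sum of powers of 2 for each 1-bit:
2^2 + 2^3 + 2^5 + 2^8 + 2^9 + 2^13 + 2^16
= 4 + 8 + 32 + 256 + 512 + 8192 + 65536
= 74540



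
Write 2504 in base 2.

Using repeated division by 2:
2504 ÷ 2 = 1252 remainder 0
1252 ÷ 2 = 626 remainder 0
626 ÷ 2 = 313 remainder 0
313 ÷ 2 = 156 remainder 1
156 ÷ 2 = 78 remainder 0
78 ÷ 2 = 39 remainder 0
39 ÷ 2 = 19 remainder 1
19 ÷ 2 = 9 remainder 1
9 ÷ 2 = 4 remainder 1
4 ÷ 2 = 2 remainder 0
2 ÷ 2 = 1 remainder 0
1 ÷ 2 = 0 remainder 1
Reading remainders bottom to top: 100111001000



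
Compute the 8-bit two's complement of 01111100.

Original: 01111100
Step 1 - Invert all bits: 10000011
Step 2 - Add 1: 10000100
Verification: 01111100 + 10000100 = 100000000; discarding the end carry (carry out of the top bit) leaves the 8-bit value 00000000, as required for x + (-x)



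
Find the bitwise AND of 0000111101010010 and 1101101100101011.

AND: 1 only when both bits are 1
  0000111101010010
& 1101101100101011
------------------
  0000101100000010
Decimal: 3922 & 56107 = 2818



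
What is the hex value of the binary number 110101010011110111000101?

Group into 4-bit nibbles from right:
  1101 = D
  0101 = 5
  0011 = 3
  1101 = D
  1100 = C
  0101 = 5
Result: D53DC5



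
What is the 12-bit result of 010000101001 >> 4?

Original: 010000101001 (decimal 1065)
Shift right by 4 positions
Drop the 4 low bits; fill with zeros on the left
Result: 000001000010 (decimal 66)
Equivalent: 1065 >> 4 = 1065 ÷ 2^4 = 66



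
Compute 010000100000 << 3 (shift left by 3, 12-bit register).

Original: 010000100000 (decimal 1056)
Shift left by 3 positions
Append 3 zeros on the right and drop the 3 high bits that overflow the 12-bit width
Result: 000100000000 (decimal 256)
Equivalent: 1056 << 3 = 1056 × 2^3 = 8448, truncated to 12 bits = 256



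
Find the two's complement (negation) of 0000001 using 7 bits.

Original: 0000001
Step 1 - Invert all bits: 1111110
Step 2 - Add 1: 1111111
Verification: 0000001 + 1111111 = 10000000; discarding the end carry (carry out of the top bit) leaves the 7-bit value 0000000, as required for x + (-x)



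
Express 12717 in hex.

Using repeated division by 16 (digits 10–15 are A–F):
12717 ÷ 16 = 794 remainder 13 (D)
794 ÷ 16 = 49 remainder 10 (A)
49 ÷ 16 = 3 remainder 1
3 ÷ 16 = 0 remainder 3
Reading remainders bottom to top: 31AD



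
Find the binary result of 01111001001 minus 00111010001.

Method 1 - Direct subtraction (column by column from the right: bit − bit − borrow-in; if negative, add 2 and borrow 1 from the next column):
borrow: 01111100000
        01111001001
-       00111010001
-------------------
        00111111000

Method 2 - Add two's complement:
Two's complement of 00111010001: invert → 11000101110, add 1 → 11000101111
  01111001001
+ 11000101111
-------------
 100111111000  (end carry out of the top bit = 1)
Discarding the end carry: 00111111000
Decimal check:
  01111001001 = 512 + 256 + 128 + 64 + 8 + 1 = 969
  00111010001 = 256 + 128 + 64 + 16 + 1 = 465
  969 - 465 = 504, and 00111111000 = 256 + 128 + 64 + 32 + 16 + 8 = 504 ✓



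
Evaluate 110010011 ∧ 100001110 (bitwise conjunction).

AND: 1 only when both bits are 1
  110010011
& 100001110
-----------
  100000010
Decimal: 403 & 270 = 258



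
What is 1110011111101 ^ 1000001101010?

XOR: 1 when bits differ
  1110011111101
^ 1000001101010
---------------
  0110010010111
Decimal: 7421 ^ 4202 = 3223



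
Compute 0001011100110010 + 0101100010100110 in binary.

Add column by column from the right: bit + bit + carry-in; write the sum mod 2, carry 1 when the sum is 2 or 3.
carry:  0010000001001100
        0001011100110010
+       0101100010100110
------------------------
       00110111111011000
(the carry out of the leftmost column, 0, becomes the leading bit)
Decimal check:
  0001011100110010 = 4096 + 1024 + 512 + 256 + 32 + 16 + 2 = 5938
  0101100010100110 = 16384 + 4096 + 2048 + 128 + 32 + 4 + 2 = 22694
  5938 + 22694 = 28632, and 00110111111011000 = 16384 + 8192 + 2048 + 1024 + 512 + 256 + 128 + 64 + 16 + 8 = 28632 ✓



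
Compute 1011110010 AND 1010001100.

AND: 1 only when both bits are 1
  1011110010
& 1010001100
------------
  1010000000
Decimal: 754 & 652 = 640



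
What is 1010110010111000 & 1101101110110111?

AND: 1 only when both bits are 1
  1010110010111000
& 1101101110110111
------------------
  1000100010110000
Decimal: 44216 & 56247 = 34992



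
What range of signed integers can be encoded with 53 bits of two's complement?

For 53-bit two's complement:
Minimum: -2^52 = -4503599627370496
Maximum: 2^52 - 1 = 4503599627370495



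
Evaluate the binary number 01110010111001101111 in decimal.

Sum of powers of 2 for each 1-bit:
2^0 + 2^1 + 2^2 + 2^3 + 2^5 + 2^6 + 2^9 + 2^10 + 2^11 + 2^13 + 2^16 + 2^17 + 2^18
= 1 + 2 + 4 + 8 + 32 + 64 + 512 + 1024 + 2048 + 8192 + 65536 + 131072 + 262144
= 470639



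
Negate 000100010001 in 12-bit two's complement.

Original: 000100010001
Step 1 - Invert all bits: 111011101110
Step 2 - Add 1: 111011101111
Verification: 000100010001 + 111011101111 = 1000000000000; discarding the end carry (carry out of the top bit) leaves the 12-bit value 000000000000, as required for x + (-x)



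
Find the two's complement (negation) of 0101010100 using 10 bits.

Original: 0101010100
Step 1 - Invert all bits: 1010101011
Step 2 - Add 1: 1010101100
Verification: 0101010100 + 1010101100 = 10000000000; discarding the end carry (carry out of the top bit) leaves the 10-bit value 0000000000, as required for x + (-x)



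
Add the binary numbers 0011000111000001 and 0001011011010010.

Add column by column from the right: bit + bit + carry-in; write the sum mod 2, carry 1 when the sum is 2 or 3.
carry:  0110111110000000
        0011000111000001
+       0001011011010010
------------------------
       00100100010010011
(the carry out of the leftmost column, 0, becomes the leading bit)
Decimal check:
  0011000111000001 = 8192 + 4096 + 256 + 128 + 64 + 1 = 12737
  0001011011010010 = 4096 + 1024 + 512 + 128 + 64 + 16 + 2 = 5842
  12737 + 5842 = 18579, and 00100100010010011 = 16384 + 2048 + 128 + 16 + 2 + 1 = 18579 ✓



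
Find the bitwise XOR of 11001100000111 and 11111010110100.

XOR: 1 when bits differ
  11001100000111
^ 11111010110100
----------------
  00110110110011
Decimal: 13063 ^ 16052 = 3507



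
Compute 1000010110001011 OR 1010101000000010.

OR: 1 when either bit is 1
  1000010110001011
| 1010101000000010
------------------
  1010111110001011
Decimal: 34187 | 43522 = 44939



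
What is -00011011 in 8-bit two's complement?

Original: 00011011
Step 1 - Invert all bits: 11100100
Step 2 - Add 1: 11100101
Verification: 00011011 + 11100101 = 100000000; discarding the end carry (carry out of the top bit) leaves the 8-bit value 00000000, as required for x + (-x)



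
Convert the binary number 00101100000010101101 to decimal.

Sum of powers of 2 for each 1-bit:
2^0 + 2^2 + 2^3 + 2^5 + 2^7 + 2^14 + 2^15 + 2^17
= 1 + 4 + 8 + 32 + 128 + 16384 + 32768 + 131072
= 180397



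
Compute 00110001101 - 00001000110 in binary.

Method 1 - Direct subtraction (column by column from the right: bit − bit − borrow-in; if negative, add 2 and borrow 1 from the next column):
borrow: 00010001100
        00110001101
-       00001000110
-------------------
        00101000111

Method 2 - Add two's complement:
Two's complement of 00001000110: invert → 11110111001, add 1 → 11110111010
  00110001101
+ 11110111010
-------------
 100101000111  (end carry out of the top bit = 1)
Discarding the end carry: 00101000111
Decimal check:
  00110001101 = 256 + 128 + 8 + 4 + 1 = 397
  00001000110 = 64 + 4 + 2 = 70
  397 - 70 = 327, and 00101000111 = 256 + 64 + 4 + 2 + 1 = 327 ✓



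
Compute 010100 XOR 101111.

XOR: 1 when bits differ
  010100
^ 101111
--------
  111011
Decimal: 20 ^ 47 = 59



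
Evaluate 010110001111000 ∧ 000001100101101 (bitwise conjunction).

AND: 1 only when both bits are 1
  010110001111000
& 000001100101101
-----------------
  000000000101000
Decimal: 11384 & 813 = 40



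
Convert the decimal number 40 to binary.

Using repeated division by 2:
40 ÷ 2 = 20 remainder 0
20 ÷ 2 = 10 remainder 0
10 ÷ 2 = 5 remainder 0
5 ÷ 2 = 2 remainder 1
2 ÷ 2 = 1 remainder 0
1 ÷ 2 = 0 remainder 1
Reading remainders bottom to top: 101000



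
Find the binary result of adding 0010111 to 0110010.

Add column by column from the right: bit + bit + carry-in; write the sum mod 2, carry 1 when the sum is 2 or 3.
carry:  1101100
        0010111
+       0110010
---------------
       01001001
(the carry out of the leftmost column, 0, becomes the leading bit)
Decimal check:
  0010111 = 16 + 4 + 2 + 1 = 23
  0110010 = 32 + 16 + 2 = 50
  23 + 50 = 73, and 01001001 = 64 + 8 + 1 = 73 ✓



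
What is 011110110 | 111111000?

OR: 1 when either bit is 1
  011110110
| 111111000
-----------
  111111110
Decimal: 246 | 504 = 510



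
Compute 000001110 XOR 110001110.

XOR: 1 when bits differ
  000001110
^ 110001110
-----------
  110000000
Decimal: 14 ^ 398 = 384



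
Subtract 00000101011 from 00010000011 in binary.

Method 1 - Direct subtraction (column by column from the right: bit − bit − borrow-in; if negative, add 2 and borrow 1 from the next column):
borrow: 00011110000
        00010000011
-       00000101011
-------------------
        00001011000

Method 2 - Add two's complement:
Two's complement of 00000101011: invert → 11111010100, add 1 → 11111010101
  00010000011
+ 11111010101
-------------
 100001011000  (end carry out of the top bit = 1)
Discarding the end carry: 00001011000
Decimal check:
  00010000011 = 128 + 2 + 1 = 131
  00000101011 = 32 + 8 + 2 + 1 = 43
  131 - 43 = 88, and 00001011000 = 64 + 16 + 8 = 88 ✓



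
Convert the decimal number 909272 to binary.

Using repeated division by 2:
909272 ÷ 2 = 454636 remainder 0
454636 ÷ 2 = 227318 remainder 0
227318 ÷ 2 = 113659 remainder 0
113659 ÷ 2 = 56829 remainder 1
56829 ÷ 2 = 28414 remainder 1
28414 ÷ 2 = 14207 remainder 0
14207 ÷ 2 = 7103 remainder 1
7103 ÷ 2 = 3551 remainder 1
3551 ÷ 2 = 1775 remainder 1
1775 ÷ 2 = 887 remainder 1
887 ÷ 2 = 443 remainder 1
443 ÷ 2 = 221 remainder 1
221 ÷ 2 = 110 remainder 1
110 ÷ 2 = 55 remainder 0
55 ÷ 2 = 27 remainder 1
27 ÷ 2 = 13 remainder 1
13 ÷ 2 = 6 remainder 1
6 ÷ 2 = 3 remainder 0
3 ÷ 2 = 1 remainder 1
1 ÷ 2 = 0 remainder 1
Reading remainders bottom to top: 11011101111111011000



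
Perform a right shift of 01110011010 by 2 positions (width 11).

Original: 01110011010 (decimal 922)
Shift right by 2 positions
Drop the 2 low bits; fill with zeros on the left
Result: 00011100110 (decimal 230)
Equivalent: 922 >> 2 = 922 ÷ 2^2 = 230



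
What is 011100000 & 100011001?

AND: 1 only when both bits are 1
  011100000
& 100011001
-----------
  000000000
Decimal: 224 & 281 = 0



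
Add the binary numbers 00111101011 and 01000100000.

Add column by column from the right: bit + bit + carry-in; write the sum mod 2, carry 1 when the sum is 2 or 3.
carry:  11111000000
        00111101011
+       01000100000
-------------------
       010000001011
(the carry out of the leftmost column, 0, becomes the leading bit)
Decimal check:
  00111101011 = 256 + 128 + 64 + 32 + 8 + 2 + 1 = 491
  01000100000 = 512 + 32 = 544
  491 + 544 = 1035, and 010000001011 = 1024 + 8 + 2 + 1 = 1035 ✓



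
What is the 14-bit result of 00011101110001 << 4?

Original: 00011101110001 (decimal 1905)
Shift left by 4 positions
Append 4 zeros on the right and drop the 4 high bits that overflow the 14-bit width
Result: 11011100010000 (decimal 14096)
Equivalent: 1905 << 4 = 1905 × 2^4 = 30480, truncated to 14 bits = 14096



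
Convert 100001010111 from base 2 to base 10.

Sum of powers of 2 for each 1-bit:
2^0 + 2^1 + 2^2 + 2^4 + 2^6 + 2^11
= 1 + 2 + 4 + 16 + 64 + 2048
= 2135



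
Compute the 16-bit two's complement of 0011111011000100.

Original: 0011111011000100
Step 1 - Invert all bits: 1100000100111011
Step 2 - Add 1: 1100000100111100
Verification: 0011111011000100 + 1100000100111100 = 10000000000000000; discarding the end carry (carry out of the top bit) leaves the 16-bit value 0000000000000000, as required for x + (-x)



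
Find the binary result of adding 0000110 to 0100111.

Add column by column from the right: bit + bit + carry-in; write the sum mod 2, carry 1 when the sum is 2 or 3.
carry:  0001100
        0000110
+       0100111
---------------
       00101101
(the carry out of the leftmost column, 0, becomes the leading bit)
Decimal check:
  0000110 = 4 + 2 = 6
  0100111 = 32 + 4 + 2 + 1 = 39
  6 + 39 = 45, and 00101101 = 32 + 8 + 4 + 1 = 45 ✓



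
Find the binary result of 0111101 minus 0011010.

Method 1 - Direct subtraction (column by column from the right: bit − bit − borrow-in; if negative, add 2 and borrow 1 from the next column):
borrow: 0000100
        0111101
-       0011010
---------------
        0100011

Method 2 - Add two's complement:
Two's complement of 0011010: invert → 1100101, add 1 → 1100110
  0111101
+ 1100110
---------
 10100011  (end carry out of the top bit = 1)
Discarding the end carry: 0100011
Decimal check:
  0111101 = 32 + 16 + 8 + 4 + 1 = 61
  0011010 = 16 + 8 + 2 = 26
  61 - 26 = 35, and 0100011 = 32 + 2 + 1 = 35 ✓



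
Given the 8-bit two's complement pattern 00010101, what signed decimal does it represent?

Binary: 00010101
Sign bit: 0 (non-negative)
Read directly as an unsigned value:
00010101 = 16 + 4 + 1 = 21
Value: 21



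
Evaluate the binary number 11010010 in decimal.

Sum of powers of 2 for each 1-bit:
2^1 + 2^4 + 2^6 + 2^7
= 2 + 16 + 64 + 128
= 210



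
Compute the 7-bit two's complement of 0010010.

Original: 0010010
Step 1 - Invert all bits: 1101101
Step 2 - Add 1: 1101110
Verification: 0010010 + 1101110 = 10000000; discarding the end carry (carry out of the top bit) leaves the 7-bit value 0000000, as required for x + (-x)



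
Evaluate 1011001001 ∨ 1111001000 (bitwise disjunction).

OR: 1 when either bit is 1
  1011001001
| 1111001000
------------
  1111001001
Decimal: 713 | 968 = 969



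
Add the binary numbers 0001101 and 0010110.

Add column by column from the right: bit + bit + carry-in; write the sum mod 2, carry 1 when the sum is 2 or 3.
carry:  0111000
        0001101
+       0010110
---------------
       00100011
(the carry out of the leftmost column, 0, becomes the leading bit)
Decimal check:
  0001101 = 8 + 4 + 1 = 13
  0010110 = 16 + 4 + 2 = 22
  13 + 22 = 35, and 00100011 = 32 + 2 + 1 = 35 ✓



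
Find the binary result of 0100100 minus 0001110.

Method 1 - Direct subtraction (column by column from the right: bit − bit − borrow-in; if negative, add 2 and borrow 1 from the next column):
borrow: 0111100
        0100100
-       0001110
---------------
        0010110

Method 2 - Add two's complement:
Two's complement of 0001110: invert → 1110001, add 1 → 1110010
  0100100
+ 1110010
---------
 10010110  (end carry out of the top bit = 1)
Discarding the end carry: 0010110
Decimal check:
  0100100 = 32 + 4 = 36
  0001110 = 8 + 4 + 2 = 14
  36 - 14 = 22, and 0010110 = 16 + 4 + 2 = 22 ✓



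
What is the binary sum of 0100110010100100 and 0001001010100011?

Add column by column from the right: bit + bit + carry-in; write the sum mod 2, carry 1 when the sum is 2 or 3.
carry:  0000000101000000
        0100110010100100
+       0001001010100011
------------------------
       00101111101000111
(the carry out of the leftmost column, 0, becomes the leading bit)
Decimal check:
  0100110010100100 = 16384 + 2048 + 1024 + 128 + 32 + 4 = 19620
  0001001010100011 = 4096 + 512 + 128 + 32 + 2 + 1 = 4771
  19620 + 4771 = 24391, and 00101111101000111 = 16384 + 4096 + 2048 + 1024 + 512 + 256 + 64 + 4 + 2 + 1 = 24391 ✓



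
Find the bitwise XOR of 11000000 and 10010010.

XOR: 1 when bits differ
  11000000
^ 10010010
----------
  01010010
Decimal: 192 ^ 146 = 82

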